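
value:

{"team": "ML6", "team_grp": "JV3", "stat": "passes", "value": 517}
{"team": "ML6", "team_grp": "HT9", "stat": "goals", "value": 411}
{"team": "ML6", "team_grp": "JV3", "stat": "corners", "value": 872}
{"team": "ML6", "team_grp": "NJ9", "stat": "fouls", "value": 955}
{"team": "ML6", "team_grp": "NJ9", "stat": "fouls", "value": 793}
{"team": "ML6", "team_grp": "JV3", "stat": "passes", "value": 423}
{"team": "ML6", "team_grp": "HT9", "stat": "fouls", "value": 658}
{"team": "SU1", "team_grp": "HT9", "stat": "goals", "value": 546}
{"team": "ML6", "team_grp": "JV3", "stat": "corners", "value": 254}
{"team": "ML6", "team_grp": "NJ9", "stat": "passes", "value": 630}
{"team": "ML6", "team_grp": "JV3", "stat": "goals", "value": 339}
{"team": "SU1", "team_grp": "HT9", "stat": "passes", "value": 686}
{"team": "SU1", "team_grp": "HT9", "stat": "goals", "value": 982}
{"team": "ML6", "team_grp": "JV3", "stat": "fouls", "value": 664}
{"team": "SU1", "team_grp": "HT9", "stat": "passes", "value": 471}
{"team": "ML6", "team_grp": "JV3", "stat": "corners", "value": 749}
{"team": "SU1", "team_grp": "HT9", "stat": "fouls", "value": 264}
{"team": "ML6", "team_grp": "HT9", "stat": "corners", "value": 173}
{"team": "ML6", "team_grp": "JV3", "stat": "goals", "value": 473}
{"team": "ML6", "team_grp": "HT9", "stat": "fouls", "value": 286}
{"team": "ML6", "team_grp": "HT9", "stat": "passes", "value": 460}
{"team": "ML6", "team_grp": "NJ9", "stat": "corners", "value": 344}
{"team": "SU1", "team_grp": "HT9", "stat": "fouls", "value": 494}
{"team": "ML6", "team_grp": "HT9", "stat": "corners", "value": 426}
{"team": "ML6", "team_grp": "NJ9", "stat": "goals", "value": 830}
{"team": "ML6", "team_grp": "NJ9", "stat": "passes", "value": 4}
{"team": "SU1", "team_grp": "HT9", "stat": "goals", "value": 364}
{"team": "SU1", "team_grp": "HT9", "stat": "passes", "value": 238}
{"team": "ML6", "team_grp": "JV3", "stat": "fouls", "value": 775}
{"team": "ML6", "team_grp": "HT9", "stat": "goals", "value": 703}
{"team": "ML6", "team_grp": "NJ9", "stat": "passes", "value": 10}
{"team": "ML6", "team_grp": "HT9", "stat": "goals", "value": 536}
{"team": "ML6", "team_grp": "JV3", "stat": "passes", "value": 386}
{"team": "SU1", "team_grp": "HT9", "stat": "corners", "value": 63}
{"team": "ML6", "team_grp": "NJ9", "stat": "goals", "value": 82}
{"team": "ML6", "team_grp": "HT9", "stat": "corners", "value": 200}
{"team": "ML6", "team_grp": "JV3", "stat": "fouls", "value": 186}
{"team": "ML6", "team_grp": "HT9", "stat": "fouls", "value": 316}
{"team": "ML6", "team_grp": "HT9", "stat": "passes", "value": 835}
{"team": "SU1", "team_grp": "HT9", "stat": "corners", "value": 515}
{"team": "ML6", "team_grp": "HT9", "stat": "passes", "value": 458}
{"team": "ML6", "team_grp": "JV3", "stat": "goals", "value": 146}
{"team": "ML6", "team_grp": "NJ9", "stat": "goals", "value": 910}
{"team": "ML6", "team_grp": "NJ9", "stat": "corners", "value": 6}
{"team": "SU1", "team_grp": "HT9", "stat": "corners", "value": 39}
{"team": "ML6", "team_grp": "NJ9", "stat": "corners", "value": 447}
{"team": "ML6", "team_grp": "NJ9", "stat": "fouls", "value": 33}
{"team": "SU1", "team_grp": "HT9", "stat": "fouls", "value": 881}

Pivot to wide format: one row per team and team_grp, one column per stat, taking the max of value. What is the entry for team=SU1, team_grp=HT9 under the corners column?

Rows with team=SU1, team_grp=HT9 and stat=corners: value values are 63, 515, 39.
max(63, 515, 39) = 515.

515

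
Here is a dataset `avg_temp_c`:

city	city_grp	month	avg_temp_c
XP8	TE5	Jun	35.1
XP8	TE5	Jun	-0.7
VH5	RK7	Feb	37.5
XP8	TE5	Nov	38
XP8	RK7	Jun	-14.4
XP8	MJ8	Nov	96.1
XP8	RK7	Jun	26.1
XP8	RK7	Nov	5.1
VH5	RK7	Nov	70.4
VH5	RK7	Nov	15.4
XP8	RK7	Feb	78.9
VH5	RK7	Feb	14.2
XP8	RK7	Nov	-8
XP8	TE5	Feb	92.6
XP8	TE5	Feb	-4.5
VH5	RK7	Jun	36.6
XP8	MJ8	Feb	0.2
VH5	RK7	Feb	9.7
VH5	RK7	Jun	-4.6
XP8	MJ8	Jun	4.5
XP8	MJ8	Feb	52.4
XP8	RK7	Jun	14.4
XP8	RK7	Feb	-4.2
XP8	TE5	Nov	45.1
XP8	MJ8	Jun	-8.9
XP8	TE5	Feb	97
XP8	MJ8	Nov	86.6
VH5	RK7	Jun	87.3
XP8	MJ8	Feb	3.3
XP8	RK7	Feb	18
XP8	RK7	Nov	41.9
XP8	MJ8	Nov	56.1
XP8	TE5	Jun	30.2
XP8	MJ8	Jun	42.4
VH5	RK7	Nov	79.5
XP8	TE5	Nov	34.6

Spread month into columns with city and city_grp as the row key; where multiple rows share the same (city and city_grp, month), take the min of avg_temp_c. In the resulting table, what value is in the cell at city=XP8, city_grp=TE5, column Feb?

Rows with city=XP8, city_grp=TE5 and month=Feb: avg_temp_c values are 92.6, -4.5, 97.
min(92.6, -4.5, 97) = -4.5.

-4.5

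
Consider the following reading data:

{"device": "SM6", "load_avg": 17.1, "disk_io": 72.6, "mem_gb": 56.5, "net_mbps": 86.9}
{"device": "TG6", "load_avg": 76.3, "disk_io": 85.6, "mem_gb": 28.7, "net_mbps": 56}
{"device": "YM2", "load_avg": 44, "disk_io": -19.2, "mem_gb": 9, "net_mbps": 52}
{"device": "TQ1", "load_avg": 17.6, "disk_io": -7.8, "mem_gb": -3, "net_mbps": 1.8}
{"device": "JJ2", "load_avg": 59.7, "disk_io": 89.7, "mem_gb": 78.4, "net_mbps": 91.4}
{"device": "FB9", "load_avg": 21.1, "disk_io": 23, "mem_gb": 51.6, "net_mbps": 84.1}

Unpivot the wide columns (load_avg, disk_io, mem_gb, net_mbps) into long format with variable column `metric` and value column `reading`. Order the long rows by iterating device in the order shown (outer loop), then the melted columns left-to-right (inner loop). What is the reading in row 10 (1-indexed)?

24 rows total (6 × 4). Row 10: index ⌊(10-1)/4⌋ = 2 into device → YM2; (10-1) mod 4 = 1 into the melted columns → disk_io.
So row 10 is (YM2, disk_io, -19.2); reading = -19.2.

-19.2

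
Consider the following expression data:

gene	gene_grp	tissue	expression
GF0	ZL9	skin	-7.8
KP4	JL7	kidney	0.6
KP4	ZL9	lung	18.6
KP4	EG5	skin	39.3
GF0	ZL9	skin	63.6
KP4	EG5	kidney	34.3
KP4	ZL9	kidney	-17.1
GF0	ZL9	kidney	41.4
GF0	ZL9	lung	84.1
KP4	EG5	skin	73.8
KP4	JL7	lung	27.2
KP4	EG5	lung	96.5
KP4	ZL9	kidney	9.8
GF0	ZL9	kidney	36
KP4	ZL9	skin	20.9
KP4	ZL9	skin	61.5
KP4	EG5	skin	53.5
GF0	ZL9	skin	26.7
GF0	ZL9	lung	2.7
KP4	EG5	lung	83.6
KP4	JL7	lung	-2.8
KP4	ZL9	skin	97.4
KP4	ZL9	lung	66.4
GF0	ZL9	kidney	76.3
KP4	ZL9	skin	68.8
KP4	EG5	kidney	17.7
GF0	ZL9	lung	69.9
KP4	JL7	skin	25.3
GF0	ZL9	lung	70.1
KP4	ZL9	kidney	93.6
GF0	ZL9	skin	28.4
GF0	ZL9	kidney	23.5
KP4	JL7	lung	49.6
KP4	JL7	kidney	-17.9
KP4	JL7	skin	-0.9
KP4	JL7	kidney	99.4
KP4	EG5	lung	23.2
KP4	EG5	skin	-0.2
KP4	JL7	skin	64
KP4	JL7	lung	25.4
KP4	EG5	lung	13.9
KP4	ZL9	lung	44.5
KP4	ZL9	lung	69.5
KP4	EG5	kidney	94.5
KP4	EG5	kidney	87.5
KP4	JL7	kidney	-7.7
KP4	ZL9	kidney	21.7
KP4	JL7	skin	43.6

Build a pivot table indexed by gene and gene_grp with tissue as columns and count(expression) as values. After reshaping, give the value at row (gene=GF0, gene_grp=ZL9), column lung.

4

Rows with gene=GF0, gene_grp=ZL9 and tissue=lung: expression values are 84.1, 2.7, 69.9, 70.1.
4 rows match — count = 4.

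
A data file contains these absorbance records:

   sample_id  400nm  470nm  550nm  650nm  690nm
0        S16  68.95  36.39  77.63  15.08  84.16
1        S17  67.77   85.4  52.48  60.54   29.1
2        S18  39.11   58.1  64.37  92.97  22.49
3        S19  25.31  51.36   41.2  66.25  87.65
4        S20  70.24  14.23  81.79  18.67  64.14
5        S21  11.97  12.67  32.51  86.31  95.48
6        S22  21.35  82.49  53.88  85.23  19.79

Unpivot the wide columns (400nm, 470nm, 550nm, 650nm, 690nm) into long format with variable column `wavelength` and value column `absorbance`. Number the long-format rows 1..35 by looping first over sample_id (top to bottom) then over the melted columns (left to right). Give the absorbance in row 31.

21.35

35 rows total (7 × 5). Row 31: index ⌊(31-1)/5⌋ = 6 into sample_id → S22; (31-1) mod 5 = 0 into the melted columns → 400nm.
So row 31 is (S22, 400nm, 21.35); absorbance = 21.35.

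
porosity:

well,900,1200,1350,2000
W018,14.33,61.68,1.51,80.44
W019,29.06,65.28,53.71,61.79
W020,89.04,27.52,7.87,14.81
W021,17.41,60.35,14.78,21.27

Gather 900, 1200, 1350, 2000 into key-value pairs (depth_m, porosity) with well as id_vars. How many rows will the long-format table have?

4 well values × 4 melted columns = 16 rows.

16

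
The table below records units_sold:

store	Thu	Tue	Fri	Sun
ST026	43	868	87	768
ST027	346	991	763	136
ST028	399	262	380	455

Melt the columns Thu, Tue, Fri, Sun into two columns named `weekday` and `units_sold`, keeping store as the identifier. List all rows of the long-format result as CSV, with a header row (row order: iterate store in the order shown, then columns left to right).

Each (store, column) pair becomes one row: 3 × 4 = 12 rows.
For example, (ST026, Thu) → units_sold=43.

store,weekday,units_sold
ST026,Thu,43
ST026,Tue,868
ST026,Fri,87
ST026,Sun,768
ST027,Thu,346
ST027,Tue,991
ST027,Fri,763
ST027,Sun,136
ST028,Thu,399
ST028,Tue,262
ST028,Fri,380
ST028,Sun,455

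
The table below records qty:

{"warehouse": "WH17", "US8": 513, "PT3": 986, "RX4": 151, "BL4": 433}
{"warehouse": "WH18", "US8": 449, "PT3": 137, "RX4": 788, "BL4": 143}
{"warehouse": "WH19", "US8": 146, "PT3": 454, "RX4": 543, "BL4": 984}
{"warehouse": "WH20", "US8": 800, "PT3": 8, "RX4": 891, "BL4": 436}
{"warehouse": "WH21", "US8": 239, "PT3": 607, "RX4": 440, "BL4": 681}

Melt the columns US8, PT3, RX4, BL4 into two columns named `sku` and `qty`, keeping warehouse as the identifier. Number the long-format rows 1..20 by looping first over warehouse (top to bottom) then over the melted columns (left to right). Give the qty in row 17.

20 rows total (5 × 4). Row 17: index ⌊(17-1)/4⌋ = 4 into warehouse → WH21; (17-1) mod 4 = 0 into the melted columns → US8.
So row 17 is (WH21, US8, 239); qty = 239.

239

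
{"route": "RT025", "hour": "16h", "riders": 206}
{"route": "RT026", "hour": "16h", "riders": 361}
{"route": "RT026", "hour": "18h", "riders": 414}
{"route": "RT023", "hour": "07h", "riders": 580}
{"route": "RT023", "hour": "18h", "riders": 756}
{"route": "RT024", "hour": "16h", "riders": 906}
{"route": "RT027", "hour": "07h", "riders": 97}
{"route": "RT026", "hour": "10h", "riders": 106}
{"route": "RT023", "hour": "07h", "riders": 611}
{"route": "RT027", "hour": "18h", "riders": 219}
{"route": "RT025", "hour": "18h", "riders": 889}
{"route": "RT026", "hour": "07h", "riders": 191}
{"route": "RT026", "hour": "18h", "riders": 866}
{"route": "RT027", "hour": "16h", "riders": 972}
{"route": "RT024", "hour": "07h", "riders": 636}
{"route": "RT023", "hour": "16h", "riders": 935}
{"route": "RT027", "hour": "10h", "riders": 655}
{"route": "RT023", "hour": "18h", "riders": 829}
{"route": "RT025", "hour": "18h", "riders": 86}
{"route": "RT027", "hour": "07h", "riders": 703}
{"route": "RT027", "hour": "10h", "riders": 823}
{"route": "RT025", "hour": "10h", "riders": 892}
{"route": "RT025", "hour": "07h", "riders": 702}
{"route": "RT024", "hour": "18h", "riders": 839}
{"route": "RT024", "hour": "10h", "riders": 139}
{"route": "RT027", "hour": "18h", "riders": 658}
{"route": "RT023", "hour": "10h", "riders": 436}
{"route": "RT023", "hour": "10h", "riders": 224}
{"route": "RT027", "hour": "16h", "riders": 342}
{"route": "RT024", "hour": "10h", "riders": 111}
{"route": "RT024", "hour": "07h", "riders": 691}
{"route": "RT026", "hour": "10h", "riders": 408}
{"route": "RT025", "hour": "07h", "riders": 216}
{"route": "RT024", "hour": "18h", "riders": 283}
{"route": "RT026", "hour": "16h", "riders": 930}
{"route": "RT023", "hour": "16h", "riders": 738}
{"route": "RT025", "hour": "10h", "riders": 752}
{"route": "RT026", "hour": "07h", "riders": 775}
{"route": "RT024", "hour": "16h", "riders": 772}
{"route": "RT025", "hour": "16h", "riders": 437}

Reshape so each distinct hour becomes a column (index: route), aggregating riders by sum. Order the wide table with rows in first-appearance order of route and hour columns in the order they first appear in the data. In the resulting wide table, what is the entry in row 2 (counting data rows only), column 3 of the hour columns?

With rows in first-appearance order of route, row 2 is route=RT026. hour columns in first-appearance order: 16h, 18h, 07h, 10h; column 3 is 07h.
Long rows with route=RT026, hour=07h: 191 + 775 = 966.

966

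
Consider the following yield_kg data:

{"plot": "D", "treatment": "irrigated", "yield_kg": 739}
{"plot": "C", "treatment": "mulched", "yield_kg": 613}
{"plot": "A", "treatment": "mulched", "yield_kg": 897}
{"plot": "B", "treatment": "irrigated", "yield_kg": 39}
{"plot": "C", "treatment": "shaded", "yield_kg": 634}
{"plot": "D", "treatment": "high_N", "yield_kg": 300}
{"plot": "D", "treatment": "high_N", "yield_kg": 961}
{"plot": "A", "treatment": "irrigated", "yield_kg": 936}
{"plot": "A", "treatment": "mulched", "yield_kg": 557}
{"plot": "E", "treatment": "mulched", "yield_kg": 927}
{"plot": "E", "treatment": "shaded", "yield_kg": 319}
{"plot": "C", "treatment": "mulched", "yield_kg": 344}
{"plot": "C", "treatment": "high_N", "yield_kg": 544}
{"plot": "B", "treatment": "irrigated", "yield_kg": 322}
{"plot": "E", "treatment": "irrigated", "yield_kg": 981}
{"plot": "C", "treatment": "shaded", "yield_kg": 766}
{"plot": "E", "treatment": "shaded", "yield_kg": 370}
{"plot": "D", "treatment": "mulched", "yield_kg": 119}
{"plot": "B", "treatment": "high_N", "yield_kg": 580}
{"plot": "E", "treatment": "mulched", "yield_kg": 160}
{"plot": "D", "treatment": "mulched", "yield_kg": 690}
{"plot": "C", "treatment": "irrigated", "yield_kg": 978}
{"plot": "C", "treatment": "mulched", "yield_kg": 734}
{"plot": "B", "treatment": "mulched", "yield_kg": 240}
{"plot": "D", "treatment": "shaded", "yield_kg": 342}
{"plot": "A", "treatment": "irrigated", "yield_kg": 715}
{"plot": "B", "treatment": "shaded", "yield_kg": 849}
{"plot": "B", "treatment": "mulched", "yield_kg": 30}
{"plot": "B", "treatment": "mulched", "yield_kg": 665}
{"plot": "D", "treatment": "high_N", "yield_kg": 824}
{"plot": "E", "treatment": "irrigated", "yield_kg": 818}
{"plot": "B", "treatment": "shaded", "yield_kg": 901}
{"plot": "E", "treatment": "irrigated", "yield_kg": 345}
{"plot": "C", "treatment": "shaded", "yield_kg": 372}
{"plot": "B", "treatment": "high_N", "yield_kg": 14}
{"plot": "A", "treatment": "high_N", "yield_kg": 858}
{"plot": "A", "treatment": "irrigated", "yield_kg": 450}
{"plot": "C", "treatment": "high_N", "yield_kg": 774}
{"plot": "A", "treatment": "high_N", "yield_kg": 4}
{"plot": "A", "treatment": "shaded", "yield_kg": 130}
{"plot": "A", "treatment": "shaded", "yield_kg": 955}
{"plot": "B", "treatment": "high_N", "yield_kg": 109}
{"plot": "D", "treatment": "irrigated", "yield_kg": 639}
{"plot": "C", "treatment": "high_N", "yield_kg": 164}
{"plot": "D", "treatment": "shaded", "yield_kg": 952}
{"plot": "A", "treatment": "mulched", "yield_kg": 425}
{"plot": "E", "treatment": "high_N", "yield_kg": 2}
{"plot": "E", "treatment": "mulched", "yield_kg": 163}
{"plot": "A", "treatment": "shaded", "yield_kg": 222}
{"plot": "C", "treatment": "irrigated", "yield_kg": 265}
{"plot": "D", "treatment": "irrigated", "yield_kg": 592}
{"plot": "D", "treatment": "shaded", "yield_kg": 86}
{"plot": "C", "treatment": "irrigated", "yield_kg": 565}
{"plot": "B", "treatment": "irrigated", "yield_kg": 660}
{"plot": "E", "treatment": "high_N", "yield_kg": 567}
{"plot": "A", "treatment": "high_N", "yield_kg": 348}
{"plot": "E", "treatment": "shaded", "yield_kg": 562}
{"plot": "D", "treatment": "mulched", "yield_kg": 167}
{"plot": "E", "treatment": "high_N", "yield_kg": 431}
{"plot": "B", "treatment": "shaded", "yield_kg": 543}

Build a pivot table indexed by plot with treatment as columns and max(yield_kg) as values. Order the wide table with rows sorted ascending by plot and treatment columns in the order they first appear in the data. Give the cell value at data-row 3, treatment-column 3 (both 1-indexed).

766

With rows sorted ascending by plot, row 3 is plot=C. treatment columns in first-appearance order: irrigated, mulched, shaded, high_N; column 3 is shaded.
Long rows with plot=C, treatment=shaded: max(634, 766, 372) = 766.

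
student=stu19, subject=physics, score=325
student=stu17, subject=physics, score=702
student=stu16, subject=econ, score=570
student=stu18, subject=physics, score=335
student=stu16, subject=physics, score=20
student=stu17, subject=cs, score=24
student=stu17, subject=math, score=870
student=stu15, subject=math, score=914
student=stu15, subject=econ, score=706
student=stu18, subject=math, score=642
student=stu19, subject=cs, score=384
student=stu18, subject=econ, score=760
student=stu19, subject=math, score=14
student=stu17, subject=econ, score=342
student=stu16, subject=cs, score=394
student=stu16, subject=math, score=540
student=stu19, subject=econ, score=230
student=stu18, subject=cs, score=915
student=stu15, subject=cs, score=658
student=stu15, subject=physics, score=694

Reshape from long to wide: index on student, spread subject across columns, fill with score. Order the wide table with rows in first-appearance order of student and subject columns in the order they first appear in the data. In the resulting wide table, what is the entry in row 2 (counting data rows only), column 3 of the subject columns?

With rows in first-appearance order of student, row 2 is student=stu17. subject columns in first-appearance order: physics, econ, cs, math; column 3 is cs.
Long rows with student=stu17, subject=cs: score = 24.

24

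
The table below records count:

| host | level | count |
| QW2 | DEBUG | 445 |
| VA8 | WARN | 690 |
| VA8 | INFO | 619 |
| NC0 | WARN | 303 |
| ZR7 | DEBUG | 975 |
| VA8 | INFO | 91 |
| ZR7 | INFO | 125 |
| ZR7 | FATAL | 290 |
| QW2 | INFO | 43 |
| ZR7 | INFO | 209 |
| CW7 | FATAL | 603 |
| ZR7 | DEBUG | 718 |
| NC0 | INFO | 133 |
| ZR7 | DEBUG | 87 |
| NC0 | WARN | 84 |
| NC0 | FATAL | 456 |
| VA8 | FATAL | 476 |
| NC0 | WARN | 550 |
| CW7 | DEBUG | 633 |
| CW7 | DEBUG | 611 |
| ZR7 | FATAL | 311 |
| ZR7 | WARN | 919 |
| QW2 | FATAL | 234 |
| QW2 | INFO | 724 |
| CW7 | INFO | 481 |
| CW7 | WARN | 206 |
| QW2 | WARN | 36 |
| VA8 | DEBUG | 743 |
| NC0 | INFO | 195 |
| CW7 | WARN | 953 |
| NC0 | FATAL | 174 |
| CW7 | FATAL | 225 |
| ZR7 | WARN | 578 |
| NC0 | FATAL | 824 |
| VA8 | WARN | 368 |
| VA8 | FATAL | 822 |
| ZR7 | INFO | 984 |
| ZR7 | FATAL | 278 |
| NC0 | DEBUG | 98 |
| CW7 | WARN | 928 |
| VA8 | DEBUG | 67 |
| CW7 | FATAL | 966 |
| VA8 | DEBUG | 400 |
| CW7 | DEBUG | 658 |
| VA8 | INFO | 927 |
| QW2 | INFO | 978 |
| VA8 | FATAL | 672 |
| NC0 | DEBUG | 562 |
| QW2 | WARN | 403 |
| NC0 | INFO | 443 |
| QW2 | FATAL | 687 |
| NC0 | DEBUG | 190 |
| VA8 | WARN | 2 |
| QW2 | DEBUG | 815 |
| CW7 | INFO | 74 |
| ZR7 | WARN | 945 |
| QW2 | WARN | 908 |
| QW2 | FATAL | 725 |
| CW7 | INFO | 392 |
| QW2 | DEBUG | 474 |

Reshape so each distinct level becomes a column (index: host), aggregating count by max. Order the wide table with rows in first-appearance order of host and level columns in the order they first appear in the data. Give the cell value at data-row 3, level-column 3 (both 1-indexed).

With rows in first-appearance order of host, row 3 is host=NC0. level columns in first-appearance order: DEBUG, WARN, INFO, FATAL; column 3 is INFO.
Long rows with host=NC0, level=INFO: max(133, 195, 443) = 443.

443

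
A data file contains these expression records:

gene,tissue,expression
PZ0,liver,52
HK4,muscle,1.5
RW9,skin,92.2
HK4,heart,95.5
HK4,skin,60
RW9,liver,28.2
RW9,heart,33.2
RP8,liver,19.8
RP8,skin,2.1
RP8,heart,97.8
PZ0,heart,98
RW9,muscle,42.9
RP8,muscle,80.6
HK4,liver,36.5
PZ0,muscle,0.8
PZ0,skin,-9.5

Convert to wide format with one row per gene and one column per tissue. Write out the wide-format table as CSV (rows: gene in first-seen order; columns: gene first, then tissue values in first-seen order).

gene,liver,muscle,skin,heart
PZ0,52,0.8,-9.5,98
HK4,36.5,1.5,60,95.5
RW9,28.2,42.9,92.2,33.2
RP8,19.8,80.6,2.1,97.8

Columns: gene plus the 4 distinct tissue values (liver, muscle, skin, heart).
For example, row PZ0 column liver takes expression=52 from the long row (PZ0, liver).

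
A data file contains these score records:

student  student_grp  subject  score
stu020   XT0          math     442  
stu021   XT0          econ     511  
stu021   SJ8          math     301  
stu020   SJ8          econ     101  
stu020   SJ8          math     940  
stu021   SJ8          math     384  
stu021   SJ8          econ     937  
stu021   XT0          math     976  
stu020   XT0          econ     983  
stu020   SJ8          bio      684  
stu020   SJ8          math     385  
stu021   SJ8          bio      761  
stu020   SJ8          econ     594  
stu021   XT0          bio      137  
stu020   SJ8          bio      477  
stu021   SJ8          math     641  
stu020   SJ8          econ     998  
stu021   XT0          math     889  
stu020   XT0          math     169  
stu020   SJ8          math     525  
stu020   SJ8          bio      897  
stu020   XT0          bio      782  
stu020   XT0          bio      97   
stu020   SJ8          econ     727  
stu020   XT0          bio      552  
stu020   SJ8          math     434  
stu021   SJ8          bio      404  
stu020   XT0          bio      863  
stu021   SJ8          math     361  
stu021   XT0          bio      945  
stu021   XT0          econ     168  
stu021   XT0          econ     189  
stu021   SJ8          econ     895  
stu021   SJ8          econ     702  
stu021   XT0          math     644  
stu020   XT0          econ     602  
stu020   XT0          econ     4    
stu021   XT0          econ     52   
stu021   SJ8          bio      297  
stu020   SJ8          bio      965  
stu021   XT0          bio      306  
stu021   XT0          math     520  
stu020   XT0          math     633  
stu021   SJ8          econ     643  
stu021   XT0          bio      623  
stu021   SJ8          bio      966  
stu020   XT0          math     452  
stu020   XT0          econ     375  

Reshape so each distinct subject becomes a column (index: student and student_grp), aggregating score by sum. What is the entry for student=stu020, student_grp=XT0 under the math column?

Rows with student=stu020, student_grp=XT0 and subject=math: score values are 442, 169, 633, 452.
442 + 169 + 633 + 452 = 1696.

1696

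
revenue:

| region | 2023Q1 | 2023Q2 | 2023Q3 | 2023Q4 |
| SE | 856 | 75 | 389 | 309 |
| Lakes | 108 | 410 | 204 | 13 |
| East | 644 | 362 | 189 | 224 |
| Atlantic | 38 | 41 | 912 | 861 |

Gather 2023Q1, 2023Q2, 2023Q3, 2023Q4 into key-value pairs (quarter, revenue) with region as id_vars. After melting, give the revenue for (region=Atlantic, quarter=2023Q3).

912

Unpivoting turns each (region, wide-column) pair into one long row.
The wide cell at row Atlantic, column 2023Q3 holds 912, so the long row (Atlantic, 2023Q3) has revenue=912.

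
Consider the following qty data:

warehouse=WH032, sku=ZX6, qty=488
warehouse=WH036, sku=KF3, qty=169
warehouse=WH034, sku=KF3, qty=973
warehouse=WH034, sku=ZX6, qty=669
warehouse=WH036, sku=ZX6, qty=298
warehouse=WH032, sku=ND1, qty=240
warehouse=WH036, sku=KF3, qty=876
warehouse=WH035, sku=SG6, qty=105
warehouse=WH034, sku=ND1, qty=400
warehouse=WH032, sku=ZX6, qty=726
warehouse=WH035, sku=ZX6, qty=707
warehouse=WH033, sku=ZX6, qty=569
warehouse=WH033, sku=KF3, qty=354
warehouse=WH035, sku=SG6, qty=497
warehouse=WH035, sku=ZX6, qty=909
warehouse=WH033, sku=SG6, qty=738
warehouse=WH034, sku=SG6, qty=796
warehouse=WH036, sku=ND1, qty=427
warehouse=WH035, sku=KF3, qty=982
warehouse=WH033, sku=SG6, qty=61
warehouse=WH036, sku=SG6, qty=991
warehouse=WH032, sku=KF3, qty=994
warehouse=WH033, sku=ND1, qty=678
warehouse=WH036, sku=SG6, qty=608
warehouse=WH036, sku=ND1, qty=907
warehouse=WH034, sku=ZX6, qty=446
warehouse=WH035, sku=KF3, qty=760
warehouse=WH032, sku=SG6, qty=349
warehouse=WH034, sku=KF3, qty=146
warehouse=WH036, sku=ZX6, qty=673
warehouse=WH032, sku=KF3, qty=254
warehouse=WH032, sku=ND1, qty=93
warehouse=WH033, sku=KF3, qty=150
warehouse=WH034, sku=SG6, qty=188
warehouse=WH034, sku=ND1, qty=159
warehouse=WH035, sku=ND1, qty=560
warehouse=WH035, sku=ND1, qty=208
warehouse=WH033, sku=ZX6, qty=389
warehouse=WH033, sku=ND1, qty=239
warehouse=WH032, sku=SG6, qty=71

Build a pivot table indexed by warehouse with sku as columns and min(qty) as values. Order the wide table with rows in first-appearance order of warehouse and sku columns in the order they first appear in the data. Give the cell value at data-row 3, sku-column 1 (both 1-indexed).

446

With rows in first-appearance order of warehouse, row 3 is warehouse=WH034. sku columns in first-appearance order: ZX6, KF3, ND1, SG6; column 1 is ZX6.
Long rows with warehouse=WH034, sku=ZX6: min(669, 446) = 446.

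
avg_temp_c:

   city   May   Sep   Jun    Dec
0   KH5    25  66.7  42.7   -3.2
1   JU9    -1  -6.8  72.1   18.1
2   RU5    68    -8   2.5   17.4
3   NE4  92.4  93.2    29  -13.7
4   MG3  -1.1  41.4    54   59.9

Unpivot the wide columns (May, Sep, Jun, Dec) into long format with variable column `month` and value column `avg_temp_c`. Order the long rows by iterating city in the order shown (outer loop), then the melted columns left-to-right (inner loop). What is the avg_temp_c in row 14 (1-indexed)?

93.2

20 rows total (5 × 4). Row 14: index ⌊(14-1)/4⌋ = 3 into city → NE4; (14-1) mod 4 = 1 into the melted columns → Sep.
So row 14 is (NE4, Sep, 93.2); avg_temp_c = 93.2.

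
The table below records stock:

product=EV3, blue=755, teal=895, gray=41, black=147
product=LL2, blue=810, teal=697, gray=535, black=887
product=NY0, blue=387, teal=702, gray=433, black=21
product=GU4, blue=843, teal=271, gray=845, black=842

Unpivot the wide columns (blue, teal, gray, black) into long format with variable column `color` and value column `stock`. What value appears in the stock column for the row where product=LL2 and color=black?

Unpivoting turns each (product, wide-column) pair into one long row.
The wide cell at row LL2, column black holds 887, so the long row (LL2, black) has stock=887.

887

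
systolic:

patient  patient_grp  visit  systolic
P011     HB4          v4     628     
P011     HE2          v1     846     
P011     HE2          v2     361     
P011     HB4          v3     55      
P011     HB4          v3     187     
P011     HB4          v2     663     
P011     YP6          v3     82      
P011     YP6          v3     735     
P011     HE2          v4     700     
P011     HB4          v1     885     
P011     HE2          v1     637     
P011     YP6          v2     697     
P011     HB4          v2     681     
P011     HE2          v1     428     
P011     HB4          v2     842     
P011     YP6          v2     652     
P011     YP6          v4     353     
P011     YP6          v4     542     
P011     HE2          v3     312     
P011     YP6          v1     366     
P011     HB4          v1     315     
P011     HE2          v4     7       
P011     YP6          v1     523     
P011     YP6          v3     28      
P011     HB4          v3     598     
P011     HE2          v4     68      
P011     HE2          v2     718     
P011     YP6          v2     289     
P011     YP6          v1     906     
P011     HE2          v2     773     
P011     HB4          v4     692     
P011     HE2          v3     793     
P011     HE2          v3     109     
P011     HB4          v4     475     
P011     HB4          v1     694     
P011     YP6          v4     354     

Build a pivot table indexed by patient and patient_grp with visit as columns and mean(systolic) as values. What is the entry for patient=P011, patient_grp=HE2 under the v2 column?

Rows with patient=P011, patient_grp=HE2 and visit=v2: systolic values are 361, 718, 773.
(361 + 718 + 773) / 3 = 617.33.

617.33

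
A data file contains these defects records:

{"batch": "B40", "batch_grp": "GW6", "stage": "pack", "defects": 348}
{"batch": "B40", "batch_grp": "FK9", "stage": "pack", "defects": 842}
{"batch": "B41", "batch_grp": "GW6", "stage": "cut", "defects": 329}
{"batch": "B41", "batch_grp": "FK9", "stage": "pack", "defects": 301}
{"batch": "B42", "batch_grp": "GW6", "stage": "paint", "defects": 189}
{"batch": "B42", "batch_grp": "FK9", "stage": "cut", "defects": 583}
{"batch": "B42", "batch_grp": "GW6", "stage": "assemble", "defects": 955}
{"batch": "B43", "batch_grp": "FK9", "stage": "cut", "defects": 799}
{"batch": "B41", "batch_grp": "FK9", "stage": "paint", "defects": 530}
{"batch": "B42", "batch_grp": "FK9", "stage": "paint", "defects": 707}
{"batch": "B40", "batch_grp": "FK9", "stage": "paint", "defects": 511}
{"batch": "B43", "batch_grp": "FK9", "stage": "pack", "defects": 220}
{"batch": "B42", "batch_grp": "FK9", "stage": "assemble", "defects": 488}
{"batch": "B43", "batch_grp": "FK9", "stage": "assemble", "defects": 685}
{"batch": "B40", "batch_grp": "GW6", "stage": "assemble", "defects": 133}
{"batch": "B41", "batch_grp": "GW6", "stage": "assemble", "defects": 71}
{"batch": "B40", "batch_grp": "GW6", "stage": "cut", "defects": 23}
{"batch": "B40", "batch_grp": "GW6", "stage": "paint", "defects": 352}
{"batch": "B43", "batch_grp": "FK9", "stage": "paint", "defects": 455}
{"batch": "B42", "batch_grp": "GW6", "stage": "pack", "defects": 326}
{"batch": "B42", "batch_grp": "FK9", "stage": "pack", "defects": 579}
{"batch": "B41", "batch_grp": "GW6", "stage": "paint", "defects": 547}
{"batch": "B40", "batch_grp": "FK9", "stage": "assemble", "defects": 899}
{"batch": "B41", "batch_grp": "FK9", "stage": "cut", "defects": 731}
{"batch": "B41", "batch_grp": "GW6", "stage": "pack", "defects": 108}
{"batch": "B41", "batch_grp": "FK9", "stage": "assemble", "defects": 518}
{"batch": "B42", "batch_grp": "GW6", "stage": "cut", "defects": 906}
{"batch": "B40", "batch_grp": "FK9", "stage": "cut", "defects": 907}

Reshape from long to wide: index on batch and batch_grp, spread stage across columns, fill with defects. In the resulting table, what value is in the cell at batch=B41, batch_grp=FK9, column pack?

301

Wide layout: rows indexed by batch and batch_grp, columns are the 4 distinct stage values (pack, cut, paint, assemble).
Cell (batch=B41, batch_grp=FK9, stage=pack) draws from the long row where batch=B41, batch_grp=FK9 and stage=pack, which has defects=301.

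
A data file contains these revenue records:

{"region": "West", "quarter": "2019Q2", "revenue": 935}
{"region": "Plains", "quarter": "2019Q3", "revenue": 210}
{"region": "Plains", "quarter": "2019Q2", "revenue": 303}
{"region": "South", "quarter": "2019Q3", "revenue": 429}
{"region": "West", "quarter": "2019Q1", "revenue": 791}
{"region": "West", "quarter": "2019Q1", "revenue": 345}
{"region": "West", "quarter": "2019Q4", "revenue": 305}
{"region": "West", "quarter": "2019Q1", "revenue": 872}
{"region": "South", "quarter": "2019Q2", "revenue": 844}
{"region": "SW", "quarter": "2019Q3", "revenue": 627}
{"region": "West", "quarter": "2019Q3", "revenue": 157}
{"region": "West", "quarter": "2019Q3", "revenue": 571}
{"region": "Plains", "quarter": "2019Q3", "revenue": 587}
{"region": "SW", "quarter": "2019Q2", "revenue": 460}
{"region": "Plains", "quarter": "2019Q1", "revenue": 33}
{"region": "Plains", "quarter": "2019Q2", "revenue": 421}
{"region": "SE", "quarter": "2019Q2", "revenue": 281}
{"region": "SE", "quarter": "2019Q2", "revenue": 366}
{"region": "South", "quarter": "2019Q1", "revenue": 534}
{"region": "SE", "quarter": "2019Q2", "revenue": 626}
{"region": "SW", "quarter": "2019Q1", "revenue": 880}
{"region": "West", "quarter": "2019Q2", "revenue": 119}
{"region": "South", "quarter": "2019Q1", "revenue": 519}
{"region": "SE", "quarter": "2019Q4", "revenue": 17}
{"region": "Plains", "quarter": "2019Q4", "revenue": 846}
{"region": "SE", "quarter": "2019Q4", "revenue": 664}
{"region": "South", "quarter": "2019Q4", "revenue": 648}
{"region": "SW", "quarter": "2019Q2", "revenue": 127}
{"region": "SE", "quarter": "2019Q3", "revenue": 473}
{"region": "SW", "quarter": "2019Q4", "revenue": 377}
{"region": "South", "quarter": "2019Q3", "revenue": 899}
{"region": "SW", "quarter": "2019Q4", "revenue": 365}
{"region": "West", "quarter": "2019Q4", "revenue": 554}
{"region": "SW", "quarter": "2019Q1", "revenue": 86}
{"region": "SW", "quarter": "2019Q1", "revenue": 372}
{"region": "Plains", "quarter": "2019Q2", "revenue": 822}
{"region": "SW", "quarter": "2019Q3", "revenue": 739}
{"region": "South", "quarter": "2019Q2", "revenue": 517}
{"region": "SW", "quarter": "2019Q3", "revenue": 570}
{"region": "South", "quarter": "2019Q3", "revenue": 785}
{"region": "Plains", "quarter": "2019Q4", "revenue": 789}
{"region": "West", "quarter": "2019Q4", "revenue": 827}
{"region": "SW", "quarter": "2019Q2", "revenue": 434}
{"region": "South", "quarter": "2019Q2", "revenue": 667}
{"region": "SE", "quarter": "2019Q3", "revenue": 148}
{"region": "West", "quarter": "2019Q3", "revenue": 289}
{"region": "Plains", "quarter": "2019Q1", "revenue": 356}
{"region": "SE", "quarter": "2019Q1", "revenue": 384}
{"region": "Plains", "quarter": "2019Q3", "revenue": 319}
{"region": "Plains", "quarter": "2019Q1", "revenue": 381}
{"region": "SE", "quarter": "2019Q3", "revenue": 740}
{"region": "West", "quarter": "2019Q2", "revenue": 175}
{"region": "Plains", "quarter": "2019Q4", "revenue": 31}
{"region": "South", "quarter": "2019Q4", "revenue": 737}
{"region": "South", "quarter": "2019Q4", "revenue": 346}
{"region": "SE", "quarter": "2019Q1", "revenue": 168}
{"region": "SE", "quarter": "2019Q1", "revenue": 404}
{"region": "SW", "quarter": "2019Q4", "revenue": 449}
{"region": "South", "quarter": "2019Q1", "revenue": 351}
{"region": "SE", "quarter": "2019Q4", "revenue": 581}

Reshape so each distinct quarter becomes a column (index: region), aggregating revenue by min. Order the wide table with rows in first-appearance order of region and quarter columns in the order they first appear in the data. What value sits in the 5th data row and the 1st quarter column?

281

With rows in first-appearance order of region, row 5 is region=SE. quarter columns in first-appearance order: 2019Q2, 2019Q3, 2019Q1, 2019Q4; column 1 is 2019Q2.
Long rows with region=SE, quarter=2019Q2: min(281, 366, 626) = 281.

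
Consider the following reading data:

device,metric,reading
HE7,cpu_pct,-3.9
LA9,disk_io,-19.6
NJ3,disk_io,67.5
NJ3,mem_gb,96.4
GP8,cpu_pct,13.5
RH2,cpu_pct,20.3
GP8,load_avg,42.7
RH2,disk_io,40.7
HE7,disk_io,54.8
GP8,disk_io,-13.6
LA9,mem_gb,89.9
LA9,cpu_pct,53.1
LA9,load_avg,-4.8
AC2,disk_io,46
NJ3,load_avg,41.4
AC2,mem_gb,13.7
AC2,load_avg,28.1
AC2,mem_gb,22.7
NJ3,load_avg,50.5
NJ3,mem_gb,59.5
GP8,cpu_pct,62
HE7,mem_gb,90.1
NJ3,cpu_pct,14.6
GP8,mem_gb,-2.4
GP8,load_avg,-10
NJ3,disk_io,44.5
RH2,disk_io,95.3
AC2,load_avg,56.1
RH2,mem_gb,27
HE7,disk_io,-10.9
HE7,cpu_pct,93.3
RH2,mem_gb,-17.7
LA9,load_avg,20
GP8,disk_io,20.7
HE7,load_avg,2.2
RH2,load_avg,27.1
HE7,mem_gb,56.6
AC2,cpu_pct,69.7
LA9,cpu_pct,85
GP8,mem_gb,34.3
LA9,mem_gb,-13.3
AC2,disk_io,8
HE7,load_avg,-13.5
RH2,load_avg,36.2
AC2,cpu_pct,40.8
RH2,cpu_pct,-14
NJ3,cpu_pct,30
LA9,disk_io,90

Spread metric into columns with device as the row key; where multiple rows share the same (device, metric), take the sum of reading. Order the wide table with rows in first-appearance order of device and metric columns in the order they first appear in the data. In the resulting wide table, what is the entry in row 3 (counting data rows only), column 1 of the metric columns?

44.6

With rows in first-appearance order of device, row 3 is device=NJ3. metric columns in first-appearance order: cpu_pct, disk_io, mem_gb, load_avg; column 1 is cpu_pct.
Long rows with device=NJ3, metric=cpu_pct: 14.6 + 30 = 44.6.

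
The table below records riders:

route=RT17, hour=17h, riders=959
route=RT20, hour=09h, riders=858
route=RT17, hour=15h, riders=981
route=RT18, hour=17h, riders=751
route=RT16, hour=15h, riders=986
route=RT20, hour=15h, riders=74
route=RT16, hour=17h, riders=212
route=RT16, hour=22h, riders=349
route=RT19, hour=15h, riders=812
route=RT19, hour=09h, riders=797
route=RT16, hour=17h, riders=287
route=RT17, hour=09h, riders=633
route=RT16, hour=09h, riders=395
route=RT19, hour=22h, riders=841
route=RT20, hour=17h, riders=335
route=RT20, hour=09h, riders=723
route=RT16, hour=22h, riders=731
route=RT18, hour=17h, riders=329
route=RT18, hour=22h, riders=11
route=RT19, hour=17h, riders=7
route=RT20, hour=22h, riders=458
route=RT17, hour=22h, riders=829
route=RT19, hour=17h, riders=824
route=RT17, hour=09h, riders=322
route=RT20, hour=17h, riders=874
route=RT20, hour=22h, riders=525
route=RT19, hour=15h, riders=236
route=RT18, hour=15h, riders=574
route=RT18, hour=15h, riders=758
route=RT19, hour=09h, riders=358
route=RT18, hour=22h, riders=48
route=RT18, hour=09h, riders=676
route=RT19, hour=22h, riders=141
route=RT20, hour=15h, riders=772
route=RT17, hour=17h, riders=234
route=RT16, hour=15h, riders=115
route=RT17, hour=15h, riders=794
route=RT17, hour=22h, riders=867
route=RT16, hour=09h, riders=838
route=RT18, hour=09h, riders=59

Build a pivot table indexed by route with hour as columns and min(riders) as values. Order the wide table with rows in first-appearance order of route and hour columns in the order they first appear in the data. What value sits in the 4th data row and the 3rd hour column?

115

With rows in first-appearance order of route, row 4 is route=RT16. hour columns in first-appearance order: 17h, 09h, 15h, 22h; column 3 is 15h.
Long rows with route=RT16, hour=15h: min(986, 115) = 115.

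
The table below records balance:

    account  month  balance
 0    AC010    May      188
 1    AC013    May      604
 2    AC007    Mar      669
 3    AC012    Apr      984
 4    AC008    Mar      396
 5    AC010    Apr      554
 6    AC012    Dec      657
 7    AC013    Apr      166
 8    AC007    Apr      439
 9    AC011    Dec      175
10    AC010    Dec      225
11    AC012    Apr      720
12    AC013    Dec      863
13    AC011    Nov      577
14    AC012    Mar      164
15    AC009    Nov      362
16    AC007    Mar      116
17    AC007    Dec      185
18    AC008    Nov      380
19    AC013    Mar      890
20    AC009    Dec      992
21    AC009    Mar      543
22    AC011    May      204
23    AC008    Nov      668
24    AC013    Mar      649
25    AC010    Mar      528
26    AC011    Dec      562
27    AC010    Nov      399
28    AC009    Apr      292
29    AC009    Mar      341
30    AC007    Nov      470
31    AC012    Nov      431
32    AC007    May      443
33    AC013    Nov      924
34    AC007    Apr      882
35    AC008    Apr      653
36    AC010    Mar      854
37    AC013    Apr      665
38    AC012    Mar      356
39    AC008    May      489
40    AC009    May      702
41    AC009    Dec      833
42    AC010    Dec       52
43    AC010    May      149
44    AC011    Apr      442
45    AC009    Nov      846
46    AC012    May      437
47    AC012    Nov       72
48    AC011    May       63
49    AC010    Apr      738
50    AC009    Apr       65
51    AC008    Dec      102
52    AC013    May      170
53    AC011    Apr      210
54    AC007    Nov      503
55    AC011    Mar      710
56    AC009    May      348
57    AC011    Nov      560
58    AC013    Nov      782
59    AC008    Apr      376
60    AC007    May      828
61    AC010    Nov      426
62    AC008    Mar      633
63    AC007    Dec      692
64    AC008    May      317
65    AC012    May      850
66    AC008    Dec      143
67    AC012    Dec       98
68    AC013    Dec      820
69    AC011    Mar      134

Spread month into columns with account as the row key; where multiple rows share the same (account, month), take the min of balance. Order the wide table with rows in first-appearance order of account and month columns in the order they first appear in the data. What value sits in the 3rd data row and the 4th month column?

185

With rows in first-appearance order of account, row 3 is account=AC007. month columns in first-appearance order: May, Mar, Apr, Dec, Nov; column 4 is Dec.
Long rows with account=AC007, month=Dec: min(185, 692) = 185.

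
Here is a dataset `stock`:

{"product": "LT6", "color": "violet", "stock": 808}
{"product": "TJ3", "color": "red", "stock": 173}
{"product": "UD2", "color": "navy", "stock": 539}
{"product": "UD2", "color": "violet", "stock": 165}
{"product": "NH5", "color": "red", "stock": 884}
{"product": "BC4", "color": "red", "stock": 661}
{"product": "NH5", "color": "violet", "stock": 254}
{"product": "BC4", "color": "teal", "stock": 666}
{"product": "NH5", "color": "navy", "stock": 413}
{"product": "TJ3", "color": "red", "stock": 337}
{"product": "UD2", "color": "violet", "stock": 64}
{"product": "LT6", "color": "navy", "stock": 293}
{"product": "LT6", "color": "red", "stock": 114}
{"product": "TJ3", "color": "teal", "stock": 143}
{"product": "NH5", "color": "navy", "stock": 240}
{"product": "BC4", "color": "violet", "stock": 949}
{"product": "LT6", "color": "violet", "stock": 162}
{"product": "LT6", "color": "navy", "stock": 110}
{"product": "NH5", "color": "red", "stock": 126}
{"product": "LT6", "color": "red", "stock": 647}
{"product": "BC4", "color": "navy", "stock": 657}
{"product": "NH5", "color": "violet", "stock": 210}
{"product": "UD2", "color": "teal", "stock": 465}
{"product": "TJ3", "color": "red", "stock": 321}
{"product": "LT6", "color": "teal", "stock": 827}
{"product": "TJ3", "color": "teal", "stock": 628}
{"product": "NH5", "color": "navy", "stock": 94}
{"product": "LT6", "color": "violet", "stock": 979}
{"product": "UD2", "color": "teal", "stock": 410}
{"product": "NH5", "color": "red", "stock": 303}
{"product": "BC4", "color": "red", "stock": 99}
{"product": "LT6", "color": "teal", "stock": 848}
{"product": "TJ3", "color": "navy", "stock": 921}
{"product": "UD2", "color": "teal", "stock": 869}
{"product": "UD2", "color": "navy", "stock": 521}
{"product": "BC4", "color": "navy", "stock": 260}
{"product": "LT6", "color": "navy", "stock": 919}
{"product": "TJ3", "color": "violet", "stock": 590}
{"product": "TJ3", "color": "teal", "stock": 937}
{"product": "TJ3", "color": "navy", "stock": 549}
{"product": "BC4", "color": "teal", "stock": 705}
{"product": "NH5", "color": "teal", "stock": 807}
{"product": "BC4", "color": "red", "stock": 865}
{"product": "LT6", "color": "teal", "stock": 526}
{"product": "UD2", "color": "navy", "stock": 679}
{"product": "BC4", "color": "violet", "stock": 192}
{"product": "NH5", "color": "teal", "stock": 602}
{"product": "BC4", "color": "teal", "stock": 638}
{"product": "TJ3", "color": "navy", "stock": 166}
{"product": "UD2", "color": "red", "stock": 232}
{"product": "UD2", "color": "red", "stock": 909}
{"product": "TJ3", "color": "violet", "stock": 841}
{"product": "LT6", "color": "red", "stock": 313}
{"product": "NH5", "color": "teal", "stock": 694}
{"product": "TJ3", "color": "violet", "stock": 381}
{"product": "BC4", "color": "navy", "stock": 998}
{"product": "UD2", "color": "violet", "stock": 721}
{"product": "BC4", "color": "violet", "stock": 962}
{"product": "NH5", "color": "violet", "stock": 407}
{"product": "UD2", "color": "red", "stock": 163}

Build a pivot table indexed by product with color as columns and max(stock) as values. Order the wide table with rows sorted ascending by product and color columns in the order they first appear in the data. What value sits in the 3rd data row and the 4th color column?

With rows sorted ascending by product, row 3 is product=NH5. color columns in first-appearance order: violet, red, navy, teal; column 4 is teal.
Long rows with product=NH5, color=teal: max(807, 602, 694) = 807.

807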